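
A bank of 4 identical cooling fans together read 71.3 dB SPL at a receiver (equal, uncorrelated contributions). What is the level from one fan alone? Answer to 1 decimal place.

65.3 dB SPL

4 equal incoherent sources add 10·log₁₀(4) = 6.02 dB over one source.
L_one = 71.3 − 6.02 = 65.3 dB SPL.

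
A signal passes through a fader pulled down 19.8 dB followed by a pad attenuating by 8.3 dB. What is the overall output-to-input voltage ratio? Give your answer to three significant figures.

0.0394

Net gain = (−19.8) + (−8.3) = -28.1 dB.
Voltage ratio = 10^(-28.1/20) = 0.0394.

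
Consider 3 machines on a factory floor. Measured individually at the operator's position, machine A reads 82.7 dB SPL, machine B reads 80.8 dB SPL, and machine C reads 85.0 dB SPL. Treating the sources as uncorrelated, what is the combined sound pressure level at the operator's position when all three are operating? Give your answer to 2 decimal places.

87.94 dB SPL

Uncorrelated sources add in intensity (power), not in dB.
L_total = 10·log₁₀(10^(82.7/10) + 10^(80.8/10) + 10^(85.0/10)) = 10·log₁₀(622700000) = 87.94 dB SPL.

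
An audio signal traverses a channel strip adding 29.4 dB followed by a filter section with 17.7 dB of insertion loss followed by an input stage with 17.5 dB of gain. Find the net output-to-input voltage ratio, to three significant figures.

Net gain = 29.4 + (−17.7) + 17.5 = 29.2 dB.
Voltage ratio = 10^(29.2/20) = 28.8.

28.8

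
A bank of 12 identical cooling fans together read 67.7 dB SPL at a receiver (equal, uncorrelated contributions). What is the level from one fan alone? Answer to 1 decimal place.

12 equal incoherent sources add 10·log₁₀(12) = 10.79 dB over one source.
L_one = 67.7 − 10.79 = 56.9 dB SPL.

56.9 dB SPL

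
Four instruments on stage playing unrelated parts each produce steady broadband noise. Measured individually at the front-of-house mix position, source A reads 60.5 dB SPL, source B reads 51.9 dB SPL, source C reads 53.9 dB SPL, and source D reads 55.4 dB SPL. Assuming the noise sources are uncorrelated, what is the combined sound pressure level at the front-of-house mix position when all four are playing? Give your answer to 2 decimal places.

Incoherent sources sum as intensities:
L_total = 10·log₁₀(10^(60.5/10) + 10^(51.9/10) + 10^(53.9/10) + 10^(55.4/10)) = 10·log₁₀(1869000) = 62.72 dB SPL.

62.72 dB SPL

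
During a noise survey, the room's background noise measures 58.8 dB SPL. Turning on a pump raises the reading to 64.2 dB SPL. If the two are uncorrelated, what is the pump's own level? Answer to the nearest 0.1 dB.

62.7 dB SPL

Remove the background by subtracting linear intensities:
L_src = 10·log₁₀(10^(64.2/10) − 10^(58.8/10)) = 10·log₁₀(1872000) = 62.7 dB SPL.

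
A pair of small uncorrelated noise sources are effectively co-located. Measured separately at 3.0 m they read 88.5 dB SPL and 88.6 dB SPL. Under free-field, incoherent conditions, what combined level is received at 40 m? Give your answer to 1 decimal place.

69.1 dB SPL

Combined at 3.0 m: 10·log₁₀(10^(88.5/10)+10^(88.6/10)) = 91.56 dB SPL.
Then apply −20·log₁₀(40/3.0) = -22.50 dB → 69.1 dB SPL.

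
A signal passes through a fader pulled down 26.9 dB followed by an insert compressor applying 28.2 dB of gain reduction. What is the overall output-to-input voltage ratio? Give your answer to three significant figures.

0.00176

Net gain = (−26.9) + (−28.2) = -55.1 dB.
Voltage ratio = 10^(-55.1/20) = 0.00176.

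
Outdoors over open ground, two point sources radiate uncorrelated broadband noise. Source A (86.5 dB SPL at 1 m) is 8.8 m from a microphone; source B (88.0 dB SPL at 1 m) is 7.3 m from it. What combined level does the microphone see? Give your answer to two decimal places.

72.46 dB SPL

At the listener: L_A = 86.5 − 20·log₁₀(8.8) = 67.610 dB; L_B = 88.0 − 20·log₁₀(7.3) = 70.734 dB.
Combined: 10·log₁₀(10^(67.610/10)+10^(70.734/10)) = 72.46 dB SPL.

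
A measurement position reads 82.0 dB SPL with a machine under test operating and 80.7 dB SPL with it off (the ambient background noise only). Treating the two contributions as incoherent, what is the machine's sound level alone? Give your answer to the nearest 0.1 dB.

76.1 dB SPL

Subtract intensities: L_src = 10·log₁₀(10^(L_total/10) − 10^(L_bg/10)).
L_src = 10·log₁₀(10^(82.0/10) − 10^(80.7/10)) = 10·log₁₀(41000000) = 76.1 dB SPL.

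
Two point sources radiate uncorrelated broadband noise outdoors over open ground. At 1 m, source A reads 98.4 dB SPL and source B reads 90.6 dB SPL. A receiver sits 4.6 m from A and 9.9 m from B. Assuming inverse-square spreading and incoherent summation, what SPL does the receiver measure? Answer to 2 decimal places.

At the listener: L_A = 98.4 − 20·log₁₀(4.6) = 85.145 dB; L_B = 90.6 − 20·log₁₀(9.9) = 70.687 dB.
Combined: 10·log₁₀(10^(85.145/10)+10^(70.687/10)) = 85.30 dB SPL.

85.30 dB SPL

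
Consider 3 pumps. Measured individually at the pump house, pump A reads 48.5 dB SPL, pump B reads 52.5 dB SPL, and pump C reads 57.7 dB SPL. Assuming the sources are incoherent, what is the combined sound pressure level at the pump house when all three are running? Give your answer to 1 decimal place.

Incoherent sources sum as intensities:
L_total = 10·log₁₀(10^(48.5/10) + 10^(52.5/10) + 10^(57.7/10)) = 10·log₁₀(837500) = 59.2 dB SPL.

59.2 dB SPL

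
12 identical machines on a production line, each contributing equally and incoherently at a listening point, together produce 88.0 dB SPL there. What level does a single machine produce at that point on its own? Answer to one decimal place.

77.2 dB SPL

12 equal incoherent sources add 10·log₁₀(12) = 10.79 dB over one source.
L_one = 88.0 − 10.79 = 77.2 dB SPL.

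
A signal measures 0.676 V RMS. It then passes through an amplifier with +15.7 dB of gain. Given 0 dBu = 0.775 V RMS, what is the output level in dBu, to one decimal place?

Input level: 20·log₁₀(0.676/0.775) = -1.19 dBu.
Output: -1.19 + 15.7 = +14.5 dBu.

+14.5 dBu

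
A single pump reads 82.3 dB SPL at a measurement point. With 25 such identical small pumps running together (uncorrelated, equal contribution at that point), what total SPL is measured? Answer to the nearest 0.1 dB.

96.3 dB SPL

25 equal incoherent sources raise the level by 10·log₁₀(25) = 13.98 dB.
L_total = 82.3 + 13.98 = 96.3 dB SPL.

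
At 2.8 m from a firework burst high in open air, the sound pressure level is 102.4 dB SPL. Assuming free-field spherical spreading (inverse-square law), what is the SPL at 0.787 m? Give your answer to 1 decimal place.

113.4 dB SPL

Free-field point source: level drops by 20·log₁₀ of the distance ratio.
ΔL = −20·log₁₀(0.787/2.8) = 11.02 dB, so L₂ = 102.4 + (11.02) = 113.4 dB SPL.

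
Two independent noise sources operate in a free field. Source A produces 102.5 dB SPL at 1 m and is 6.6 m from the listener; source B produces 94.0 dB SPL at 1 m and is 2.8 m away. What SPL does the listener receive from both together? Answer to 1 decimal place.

At the listener: L_A = 102.5 − 20·log₁₀(6.6) = 86.11 dB; L_B = 94.0 − 20·log₁₀(2.8) = 85.06 dB.
Combined: 10·log₁₀(10^(86.11/10)+10^(85.06/10)) = 88.6 dB SPL.

88.6 dB SPL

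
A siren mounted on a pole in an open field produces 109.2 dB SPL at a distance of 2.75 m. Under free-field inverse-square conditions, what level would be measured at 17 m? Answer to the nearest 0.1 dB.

For a point source in a free field, ΔL = −20·log₁₀(d₂/d₁).
ΔL = −20·log₁₀(17/2.75) = -15.82 dB, so L₂ = 109.2 + (-15.82) = 93.4 dB SPL.

93.4 dB SPL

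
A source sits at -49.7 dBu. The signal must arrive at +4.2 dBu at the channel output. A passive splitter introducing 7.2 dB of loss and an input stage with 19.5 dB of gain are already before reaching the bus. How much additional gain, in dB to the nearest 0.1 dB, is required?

The required make-up gain is the shortfall in the dB sum.
G = +4.2 − (-49.7) + 7.2 − 19.5 = 41.6 dB.

41.6 dB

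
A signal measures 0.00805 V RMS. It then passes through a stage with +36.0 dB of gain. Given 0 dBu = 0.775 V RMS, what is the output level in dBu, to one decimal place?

-3.7 dBu

Input level: 20·log₁₀(0.00805/0.775) = -39.67 dBu.
Output: -39.67 + 36.0 = -3.7 dBu.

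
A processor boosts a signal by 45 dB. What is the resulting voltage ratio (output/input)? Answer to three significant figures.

Voltage ratio = 10^(dB/20).
10^(45/20) = 10^(2.250) = 178.

178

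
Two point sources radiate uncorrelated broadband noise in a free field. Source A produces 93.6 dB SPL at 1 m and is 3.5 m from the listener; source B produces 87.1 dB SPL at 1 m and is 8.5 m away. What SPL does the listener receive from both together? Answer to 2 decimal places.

82.88 dB SPL

At the listener: L_A = 93.6 − 20·log₁₀(3.5) = 82.719 dB; L_B = 87.1 − 20·log₁₀(8.5) = 68.512 dB.
Combined: 10·log₁₀(10^(82.719/10)+10^(68.512/10)) = 82.88 dB SPL.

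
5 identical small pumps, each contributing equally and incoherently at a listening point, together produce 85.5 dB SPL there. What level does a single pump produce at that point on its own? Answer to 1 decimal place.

78.5 dB SPL

5 equal incoherent sources add 10·log₁₀(5) = 6.99 dB over one source.
L_one = 85.5 − 6.99 = 78.5 dB SPL.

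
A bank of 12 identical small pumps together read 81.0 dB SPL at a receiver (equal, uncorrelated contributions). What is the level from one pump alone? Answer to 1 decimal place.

70.2 dB SPL

12 equal incoherent sources add 10·log₁₀(12) = 10.79 dB over one source.
L_one = 81.0 − 10.79 = 70.2 dB SPL.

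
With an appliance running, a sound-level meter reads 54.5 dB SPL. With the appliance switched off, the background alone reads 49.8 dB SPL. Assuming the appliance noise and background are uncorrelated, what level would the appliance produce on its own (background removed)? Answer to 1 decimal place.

52.7 dB SPL

Remove the background by subtracting linear intensities:
L_src = 10·log₁₀(10^(54.5/10) − 10^(49.8/10)) = 10·log₁₀(186300) = 52.7 dB SPL.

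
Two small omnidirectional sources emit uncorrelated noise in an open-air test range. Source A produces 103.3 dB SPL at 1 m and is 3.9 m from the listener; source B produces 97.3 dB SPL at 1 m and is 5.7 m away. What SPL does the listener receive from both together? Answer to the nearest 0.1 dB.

At the listener: L_A = 103.3 − 20·log₁₀(3.9) = 91.48 dB; L_B = 97.3 − 20·log₁₀(5.7) = 82.18 dB.
Combined: 10·log₁₀(10^(91.48/10)+10^(82.18/10)) = 92.0 dB SPL.

92.0 dB SPL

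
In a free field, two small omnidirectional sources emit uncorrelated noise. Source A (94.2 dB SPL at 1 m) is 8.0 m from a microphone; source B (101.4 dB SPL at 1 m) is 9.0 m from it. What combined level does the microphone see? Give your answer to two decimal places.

83.25 dB SPL

At the listener: L_A = 94.2 − 20·log₁₀(8.0) = 76.138 dB; L_B = 101.4 − 20·log₁₀(9.0) = 82.315 dB.
Combined: 10·log₁₀(10^(76.138/10)+10^(82.315/10)) = 83.25 dB SPL.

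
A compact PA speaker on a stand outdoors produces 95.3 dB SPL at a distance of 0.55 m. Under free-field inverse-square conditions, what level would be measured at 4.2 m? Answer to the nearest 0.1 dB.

77.6 dB SPL

Free-field point source: level drops by 20·log₁₀ of the distance ratio.
ΔL = −20·log₁₀(4.2/0.55) = -17.66 dB, so L₂ = 95.3 + (-17.66) = 77.6 dB SPL.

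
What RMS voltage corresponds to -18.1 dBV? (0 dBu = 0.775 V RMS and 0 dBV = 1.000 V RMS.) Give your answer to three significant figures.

V = 1.000 V × 10^(-18.1/20).
= 1.000 × 0.1245 = 0.124 V.

0.124 V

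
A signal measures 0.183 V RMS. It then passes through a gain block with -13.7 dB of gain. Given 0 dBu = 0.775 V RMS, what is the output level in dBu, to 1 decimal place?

Input level: 20·log₁₀(0.183/0.775) = -12.54 dBu.
Output: -12.54 − 13.7 = -26.2 dBu.

-26.2 dBu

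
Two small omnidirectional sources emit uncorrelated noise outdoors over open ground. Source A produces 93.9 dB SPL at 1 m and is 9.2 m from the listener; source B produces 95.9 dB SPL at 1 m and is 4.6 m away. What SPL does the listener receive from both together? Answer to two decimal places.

At the listener: L_A = 93.9 − 20·log₁₀(9.2) = 74.624 dB; L_B = 95.9 − 20·log₁₀(4.6) = 82.645 dB.
Combined: 10·log₁₀(10^(74.624/10)+10^(82.645/10)) = 83.28 dB SPL.

83.28 dB SPL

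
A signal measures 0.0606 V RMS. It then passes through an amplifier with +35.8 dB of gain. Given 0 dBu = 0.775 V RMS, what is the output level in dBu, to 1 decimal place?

+13.7 dBu

Input level: 20·log₁₀(0.0606/0.775) = -22.14 dBu.
Output: -22.14 + 35.8 = +13.7 dBu.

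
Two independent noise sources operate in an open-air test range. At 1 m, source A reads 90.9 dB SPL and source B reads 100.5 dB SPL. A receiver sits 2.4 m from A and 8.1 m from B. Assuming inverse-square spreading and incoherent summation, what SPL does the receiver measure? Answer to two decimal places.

85.85 dB SPL

At the listener: L_A = 90.9 − 20·log₁₀(2.4) = 83.296 dB; L_B = 100.5 − 20·log₁₀(8.1) = 82.330 dB.
Combined: 10·log₁₀(10^(83.296/10)+10^(82.330/10)) = 85.85 dB SPL.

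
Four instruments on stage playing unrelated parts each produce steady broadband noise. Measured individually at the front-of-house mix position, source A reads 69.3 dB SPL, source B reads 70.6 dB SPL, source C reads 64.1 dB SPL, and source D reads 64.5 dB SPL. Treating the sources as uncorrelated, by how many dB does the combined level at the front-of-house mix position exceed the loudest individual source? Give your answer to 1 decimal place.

3.4 dB

Add the sources as powers (linear), then convert back to dB:
L_total = 10·log₁₀(10^(69.3/10) + 10^(70.6/10) + 10^(64.1/10) + 10^(64.5/10)) = 74.05 dB SPL.
Excess over the loudest (70.6 dB): 74.05 − 70.6 = 3.4 dB.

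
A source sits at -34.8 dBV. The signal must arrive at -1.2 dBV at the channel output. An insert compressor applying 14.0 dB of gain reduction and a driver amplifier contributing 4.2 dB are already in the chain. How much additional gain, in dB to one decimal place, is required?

43.4 dB

The required make-up gain is the shortfall in the dB sum.
G = -1.2 − (-34.8) + 14.0 − 4.2 = 43.4 dB.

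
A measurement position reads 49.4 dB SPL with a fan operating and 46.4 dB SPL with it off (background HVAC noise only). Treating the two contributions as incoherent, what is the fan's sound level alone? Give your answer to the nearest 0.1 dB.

46.4 dB SPL

Background correction is a power subtraction:
L_src = 10·log₁₀(10^(49.4/10) − 10^(46.4/10)) = 10·log₁₀(43440) = 46.4 dB SPL.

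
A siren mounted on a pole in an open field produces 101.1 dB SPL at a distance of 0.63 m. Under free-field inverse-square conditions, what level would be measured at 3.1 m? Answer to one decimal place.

87.3 dB SPL

Free-field point source: level drops by 20·log₁₀ of the distance ratio.
ΔL = −20·log₁₀(3.1/0.63) = -13.84 dB, so L₂ = 101.1 + (-13.84) = 87.3 dB SPL.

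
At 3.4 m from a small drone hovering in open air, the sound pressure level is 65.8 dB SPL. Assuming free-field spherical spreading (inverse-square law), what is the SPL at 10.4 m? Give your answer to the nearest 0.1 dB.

56.1 dB SPL

Free-field point source: level drops by 20·log₁₀ of the distance ratio.
ΔL = −20·log₁₀(10.4/3.4) = -9.71 dB, so L₂ = 65.8 + (-9.71) = 56.1 dB SPL.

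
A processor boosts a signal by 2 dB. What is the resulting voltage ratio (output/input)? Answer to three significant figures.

1.26

Voltage ratio = 10^(dB/20).
10^(2/20) = 10^(0.1000) = 1.26.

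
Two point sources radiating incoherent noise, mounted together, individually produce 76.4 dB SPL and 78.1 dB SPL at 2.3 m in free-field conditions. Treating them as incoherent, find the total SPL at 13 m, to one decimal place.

Combined at 2.3 m: 10·log₁₀(10^(76.4/10)+10^(78.1/10)) = 80.34 dB SPL.
Then apply −20·log₁₀(13/2.3) = -15.04 dB → 65.3 dB SPL.

65.3 dB SPL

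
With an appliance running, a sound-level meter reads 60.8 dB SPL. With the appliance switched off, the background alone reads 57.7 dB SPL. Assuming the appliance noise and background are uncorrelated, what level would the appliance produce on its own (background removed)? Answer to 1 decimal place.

Background correction is a power subtraction:
L_src = 10·log₁₀(10^(60.8/10) − 10^(57.7/10)) = 10·log₁₀(613400) = 57.9 dB SPL.

57.9 dB SPL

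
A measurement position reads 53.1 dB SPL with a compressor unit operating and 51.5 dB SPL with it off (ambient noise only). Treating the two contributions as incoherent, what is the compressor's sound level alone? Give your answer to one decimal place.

Background correction is a power subtraction:
L_src = 10·log₁₀(10^(53.1/10) − 10^(51.5/10)) = 10·log₁₀(62920) = 48.0 dB SPL.

48.0 dB SPL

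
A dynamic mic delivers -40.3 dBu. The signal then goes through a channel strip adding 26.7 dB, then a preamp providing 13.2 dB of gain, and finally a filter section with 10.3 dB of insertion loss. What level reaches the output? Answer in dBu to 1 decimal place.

In dB, series stages simply add:
-40.3 + 26.7 + 13.2 − 10.3 = -10.7 dBu.

-10.7 dBu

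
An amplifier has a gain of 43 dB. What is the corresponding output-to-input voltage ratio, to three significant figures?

141

Voltage ratio = 10^(dB/20).
10^(43/20) = 10^(2.150) = 141.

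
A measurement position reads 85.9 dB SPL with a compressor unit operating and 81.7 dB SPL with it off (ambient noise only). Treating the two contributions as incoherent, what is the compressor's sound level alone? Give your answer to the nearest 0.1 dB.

83.8 dB SPL

Remove the background by subtracting linear intensities:
L_src = 10·log₁₀(10^(85.9/10) − 10^(81.7/10)) = 10·log₁₀(241100000) = 83.8 dB SPL.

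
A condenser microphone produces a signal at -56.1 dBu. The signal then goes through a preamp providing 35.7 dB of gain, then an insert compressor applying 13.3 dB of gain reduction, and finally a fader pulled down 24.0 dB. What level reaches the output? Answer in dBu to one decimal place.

In dB, series stages simply add:
-56.1 + 35.7 − 13.3 − 24.0 = -57.7 dBu.

-57.7 dBu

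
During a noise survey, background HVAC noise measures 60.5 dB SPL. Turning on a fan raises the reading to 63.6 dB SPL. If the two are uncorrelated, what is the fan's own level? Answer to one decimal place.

Subtract intensities: L_src = 10·log₁₀(10^(L_total/10) − 10^(L_bg/10)).
L_src = 10·log₁₀(10^(63.6/10) − 10^(60.5/10)) = 10·log₁₀(1169000) = 60.7 dB SPL.

60.7 dB SPL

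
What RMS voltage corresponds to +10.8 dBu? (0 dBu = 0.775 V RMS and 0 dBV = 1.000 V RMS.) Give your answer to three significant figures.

2.69 V

V = 0.775 V × 10^(+10.8/20).
= 0.775 × 3.467 = 2.69 V.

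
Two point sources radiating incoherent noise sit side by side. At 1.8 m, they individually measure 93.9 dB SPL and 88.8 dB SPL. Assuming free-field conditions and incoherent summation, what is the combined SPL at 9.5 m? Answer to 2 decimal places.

80.62 dB SPL

Combined at 1.8 m: 10·log₁₀(10^(93.9/10)+10^(88.8/10)) = 95.069 dB SPL.
Then apply −20·log₁₀(9.5/1.8) = -14.449 dB → 80.62 dB SPL.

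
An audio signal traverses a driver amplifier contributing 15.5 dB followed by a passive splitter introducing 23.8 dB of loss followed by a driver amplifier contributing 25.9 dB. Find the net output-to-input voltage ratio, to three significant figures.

7.59

Net gain = 15.5 + (−23.8) + 25.9 = 17.6 dB.
Voltage ratio = 10^(17.6/20) = 7.59.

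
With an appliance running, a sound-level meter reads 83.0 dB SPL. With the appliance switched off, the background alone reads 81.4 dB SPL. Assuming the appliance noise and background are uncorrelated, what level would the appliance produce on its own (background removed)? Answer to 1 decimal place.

Subtract intensities: L_src = 10·log₁₀(10^(L_total/10) − 10^(L_bg/10)).
L_src = 10·log₁₀(10^(83.0/10) − 10^(81.4/10)) = 10·log₁₀(61490000) = 77.9 dB SPL.

77.9 dB SPL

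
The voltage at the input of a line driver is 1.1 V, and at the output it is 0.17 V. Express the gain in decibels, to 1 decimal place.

-16.2 dB

Voltage ratio → dB uses the 20·log₁₀ form:
20·log₁₀(0.17/1.1) = 20·log₁₀(0.1545) = -16.2 dB.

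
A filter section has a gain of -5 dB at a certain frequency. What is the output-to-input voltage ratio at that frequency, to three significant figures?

Voltage ratio = 10^(dB/20).
10^(-5/20) = 10^(-0.2500) = 0.562.

0.562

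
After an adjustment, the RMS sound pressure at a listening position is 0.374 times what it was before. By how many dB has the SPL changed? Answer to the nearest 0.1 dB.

-8.5 dB

SPL change from a pressure ratio uses the 20·log₁₀ form:
20·log₁₀(0.374) = -8.5 dB.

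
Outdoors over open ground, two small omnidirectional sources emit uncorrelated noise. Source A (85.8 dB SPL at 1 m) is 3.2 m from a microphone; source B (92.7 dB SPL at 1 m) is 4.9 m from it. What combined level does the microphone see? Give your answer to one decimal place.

At the listener: L_A = 85.8 − 20·log₁₀(3.2) = 75.70 dB; L_B = 92.7 − 20·log₁₀(4.9) = 78.90 dB.
Combined: 10·log₁₀(10^(75.70/10)+10^(78.90/10)) = 80.6 dB SPL.

80.6 dB SPL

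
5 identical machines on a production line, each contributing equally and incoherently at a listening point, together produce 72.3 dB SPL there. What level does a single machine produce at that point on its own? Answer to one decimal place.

65.3 dB SPL

5 equal incoherent sources add 10·log₁₀(5) = 6.99 dB over one source.
L_one = 72.3 − 6.99 = 65.3 dB SPL.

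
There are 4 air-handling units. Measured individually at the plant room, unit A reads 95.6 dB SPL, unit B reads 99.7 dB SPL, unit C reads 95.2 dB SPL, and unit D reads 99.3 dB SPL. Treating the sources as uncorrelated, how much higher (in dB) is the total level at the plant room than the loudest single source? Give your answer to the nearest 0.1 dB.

4.2 dB

Incoherent sources sum as intensities:
L_total = 10·log₁₀(10^(95.6/10) + 10^(99.7/10) + 10^(95.2/10) + 10^(99.3/10)) = 103.94 dB SPL.
Excess over the loudest (99.7 dB): 103.94 − 99.7 = 4.2 dB.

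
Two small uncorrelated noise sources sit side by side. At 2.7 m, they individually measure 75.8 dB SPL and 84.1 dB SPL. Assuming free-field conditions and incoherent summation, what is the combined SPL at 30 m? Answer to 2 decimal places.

Combined at 2.7 m: 10·log₁₀(10^(75.8/10)+10^(84.1/10)) = 84.699 dB SPL.
Then apply −20·log₁₀(30/2.7) = -20.915 dB → 63.78 dB SPL.

63.78 dB SPL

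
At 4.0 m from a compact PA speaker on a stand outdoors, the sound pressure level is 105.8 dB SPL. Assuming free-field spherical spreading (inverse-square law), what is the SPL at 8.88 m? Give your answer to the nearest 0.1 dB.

Inverse-square spreading gives ΔL = −20·log₁₀(d₂/d₁).
ΔL = −20·log₁₀(8.88/4.0) = -6.93 dB, so L₂ = 105.8 + (-6.93) = 98.9 dB SPL.

98.9 dB SPL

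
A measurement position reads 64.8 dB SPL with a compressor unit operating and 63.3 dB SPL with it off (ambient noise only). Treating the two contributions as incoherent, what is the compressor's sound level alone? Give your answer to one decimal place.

Background correction is a power subtraction:
L_src = 10·log₁₀(10^(64.8/10) − 10^(63.3/10)) = 10·log₁₀(882000) = 59.5 dB SPL.

59.5 dB SPL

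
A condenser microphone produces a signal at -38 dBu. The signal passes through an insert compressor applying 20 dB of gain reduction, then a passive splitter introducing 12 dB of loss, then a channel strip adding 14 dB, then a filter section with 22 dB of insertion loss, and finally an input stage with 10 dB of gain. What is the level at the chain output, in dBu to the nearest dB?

-68 dBu

Cascaded gains and losses add directly in dB.
-38 − 20 − 12 + 14 − 22 + 10 = -68 dBu.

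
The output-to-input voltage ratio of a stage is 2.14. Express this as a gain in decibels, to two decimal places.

6.61 dB

Voltage is an amplitude quantity, so gain = 20·log₁₀(V_out/V_in).
20·log₁₀(2.14) = 6.61 dB.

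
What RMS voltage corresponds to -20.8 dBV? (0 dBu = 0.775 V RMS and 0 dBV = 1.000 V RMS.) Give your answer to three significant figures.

V = 1.000 V × 10^(-20.8/20).
= 1.000 × 0.09120 = 0.0912 V.

0.0912 V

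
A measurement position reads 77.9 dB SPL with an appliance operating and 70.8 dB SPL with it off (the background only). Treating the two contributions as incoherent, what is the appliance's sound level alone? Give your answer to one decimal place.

Subtract intensities: L_src = 10·log₁₀(10^(L_total/10) − 10^(L_bg/10)).
L_src = 10·log₁₀(10^(77.9/10) − 10^(70.8/10)) = 10·log₁₀(49640000) = 77.0 dB SPL.

77.0 dB SPL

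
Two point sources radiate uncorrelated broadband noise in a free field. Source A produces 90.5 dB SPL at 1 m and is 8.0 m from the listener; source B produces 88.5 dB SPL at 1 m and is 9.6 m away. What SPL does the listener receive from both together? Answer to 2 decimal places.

74.02 dB SPL

At the listener: L_A = 90.5 − 20·log₁₀(8.0) = 72.438 dB; L_B = 88.5 − 20·log₁₀(9.6) = 68.855 dB.
Combined: 10·log₁₀(10^(72.438/10)+10^(68.855/10)) = 74.02 dB SPL.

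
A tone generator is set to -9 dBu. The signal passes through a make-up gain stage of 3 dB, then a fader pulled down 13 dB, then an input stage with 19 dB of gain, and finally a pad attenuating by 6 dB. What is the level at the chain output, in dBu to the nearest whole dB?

-6 dBu

Cascaded gains and losses add directly in dB.
-9 + 3 − 13 + 19 − 6 = -6 dBu.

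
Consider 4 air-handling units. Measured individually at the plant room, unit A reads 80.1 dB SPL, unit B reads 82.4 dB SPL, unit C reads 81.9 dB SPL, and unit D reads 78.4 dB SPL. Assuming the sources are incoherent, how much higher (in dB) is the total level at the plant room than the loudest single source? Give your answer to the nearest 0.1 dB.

4.6 dB

Uncorrelated sources add in intensity (power), not in dB.
L_total = 10·log₁₀(10^(80.1/10) + 10^(82.4/10) + 10^(81.9/10) + 10^(78.4/10)) = 86.99 dB SPL.
Excess over the loudest (82.4 dB): 86.99 − 82.4 = 4.6 dB.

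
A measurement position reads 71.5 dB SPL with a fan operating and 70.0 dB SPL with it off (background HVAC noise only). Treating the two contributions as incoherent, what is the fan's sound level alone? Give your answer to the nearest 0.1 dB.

Remove the background by subtracting linear intensities:
L_src = 10·log₁₀(10^(71.5/10) − 10^(70.0/10)) = 10·log₁₀(4125000) = 66.2 dB SPL.

66.2 dB SPL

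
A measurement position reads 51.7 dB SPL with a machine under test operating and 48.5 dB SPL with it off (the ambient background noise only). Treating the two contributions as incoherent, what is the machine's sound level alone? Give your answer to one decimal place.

Background correction is a power subtraction:
L_src = 10·log₁₀(10^(51.7/10) − 10^(48.5/10)) = 10·log₁₀(77120) = 48.9 dB SPL.

48.9 dB SPL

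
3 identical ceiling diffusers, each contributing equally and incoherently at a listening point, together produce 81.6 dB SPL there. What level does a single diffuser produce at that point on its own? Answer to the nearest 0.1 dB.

3 equal incoherent sources add 10·log₁₀(3) = 4.77 dB over one source.
L_one = 81.6 − 4.77 = 76.8 dB SPL.

76.8 dB SPL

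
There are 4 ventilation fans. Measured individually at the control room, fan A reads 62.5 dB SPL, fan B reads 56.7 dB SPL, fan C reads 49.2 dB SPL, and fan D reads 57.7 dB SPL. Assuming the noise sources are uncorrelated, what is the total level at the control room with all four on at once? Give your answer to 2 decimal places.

Uncorrelated sources add in intensity (power), not in dB.
L_total = 10·log₁₀(10^(62.5/10) + 10^(56.7/10) + 10^(49.2/10) + 10^(57.7/10)) = 10·log₁₀(2918000) = 64.65 dB SPL.

64.65 dB SPL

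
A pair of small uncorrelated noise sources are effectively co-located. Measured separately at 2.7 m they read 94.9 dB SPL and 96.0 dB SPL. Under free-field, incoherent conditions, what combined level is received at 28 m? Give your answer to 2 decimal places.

Combined at 2.7 m: 10·log₁₀(10^(94.9/10)+10^(96.0/10)) = 98.495 dB SPL.
Then apply −20·log₁₀(28/2.7) = -20.316 dB → 78.18 dB SPL.

78.18 dB SPL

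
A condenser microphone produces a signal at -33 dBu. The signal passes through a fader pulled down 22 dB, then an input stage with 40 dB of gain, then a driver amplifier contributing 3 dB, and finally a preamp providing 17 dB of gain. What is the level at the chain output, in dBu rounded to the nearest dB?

In dB, series stages simply add:
-33 − 22 + 40 + 3 + 17 = +5 dBu.

+5 dBu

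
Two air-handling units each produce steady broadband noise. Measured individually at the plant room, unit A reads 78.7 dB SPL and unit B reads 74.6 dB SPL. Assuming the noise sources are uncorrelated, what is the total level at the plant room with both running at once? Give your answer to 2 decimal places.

80.13 dB SPL

Add the sources as powers (linear), then convert back to dB:
L_total = 10·log₁₀(10^(78.7/10) + 10^(74.6/10)) = 10·log₁₀(103000000) = 80.13 dB SPL.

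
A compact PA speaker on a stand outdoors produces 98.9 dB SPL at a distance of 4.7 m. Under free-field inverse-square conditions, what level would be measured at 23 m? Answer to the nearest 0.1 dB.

For a point source in a free field, ΔL = −20·log₁₀(d₂/d₁).
ΔL = −20·log₁₀(23/4.7) = -13.79 dB, so L₂ = 98.9 + (-13.79) = 85.1 dB SPL.

85.1 dB SPL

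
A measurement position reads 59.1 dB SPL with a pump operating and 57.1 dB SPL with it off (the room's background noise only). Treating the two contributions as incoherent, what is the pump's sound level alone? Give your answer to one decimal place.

54.8 dB SPL

Background correction is a power subtraction:
L_src = 10·log₁₀(10^(59.1/10) − 10^(57.1/10)) = 10·log₁₀(300000) = 54.8 dB SPL.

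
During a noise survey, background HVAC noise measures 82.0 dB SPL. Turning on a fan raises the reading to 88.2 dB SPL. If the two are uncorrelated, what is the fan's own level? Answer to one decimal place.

Subtract intensities: L_src = 10·log₁₀(10^(L_total/10) − 10^(L_bg/10)).
L_src = 10·log₁₀(10^(88.2/10) − 10^(82.0/10)) = 10·log₁₀(502200000) = 87.0 dB SPL.

87.0 dB SPL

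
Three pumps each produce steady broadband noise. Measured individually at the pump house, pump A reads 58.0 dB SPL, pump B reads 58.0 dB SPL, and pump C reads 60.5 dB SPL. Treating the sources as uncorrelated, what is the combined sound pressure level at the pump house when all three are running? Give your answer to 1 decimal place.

63.8 dB SPL

Uncorrelated sources add in intensity (power), not in dB.
L_total = 10·log₁₀(10^(58.0/10) + 10^(58.0/10) + 10^(60.5/10)) = 10·log₁₀(2384000) = 63.8 dB SPL.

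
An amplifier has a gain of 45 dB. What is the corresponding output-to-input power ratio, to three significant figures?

Power ratio = 10^(dB/10).
10^(45/10) = 10^(4.500) = 31600.

31600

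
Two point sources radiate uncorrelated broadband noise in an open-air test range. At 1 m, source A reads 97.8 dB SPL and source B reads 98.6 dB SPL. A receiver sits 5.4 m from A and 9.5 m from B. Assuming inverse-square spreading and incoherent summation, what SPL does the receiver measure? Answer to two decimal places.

At the listener: L_A = 97.8 − 20·log₁₀(5.4) = 83.152 dB; L_B = 98.6 − 20·log₁₀(9.5) = 79.046 dB.
Combined: 10·log₁₀(10^(83.152/10)+10^(79.046/10)) = 84.58 dB SPL.

84.58 dB SPL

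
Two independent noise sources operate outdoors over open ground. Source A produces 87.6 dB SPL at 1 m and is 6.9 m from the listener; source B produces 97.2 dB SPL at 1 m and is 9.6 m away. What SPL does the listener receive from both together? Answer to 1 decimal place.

At the listener: L_A = 87.6 − 20·log₁₀(6.9) = 70.82 dB; L_B = 97.2 − 20·log₁₀(9.6) = 77.55 dB.
Combined: 10·log₁₀(10^(70.82/10)+10^(77.55/10)) = 78.4 dB SPL.

78.4 dB SPL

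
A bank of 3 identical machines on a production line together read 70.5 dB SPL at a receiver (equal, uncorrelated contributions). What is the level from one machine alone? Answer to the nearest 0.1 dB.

65.7 dB SPL

3 equal incoherent sources add 10·log₁₀(3) = 4.77 dB over one source.
L_one = 70.5 − 4.77 = 65.7 dB SPL.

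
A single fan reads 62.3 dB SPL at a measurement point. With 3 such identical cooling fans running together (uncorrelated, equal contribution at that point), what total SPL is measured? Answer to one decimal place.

3 equal incoherent sources raise the level by 10·log₁₀(3) = 4.77 dB.
L_total = 62.3 + 4.77 = 67.1 dB SPL.

67.1 dB SPL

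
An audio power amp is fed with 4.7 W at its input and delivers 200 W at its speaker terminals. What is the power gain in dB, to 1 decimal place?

16.3 dB

Power is a power quantity, so gain = 10·log₁₀(P_out/P_in).
10·log₁₀(200/4.7) = 10·log₁₀(42.55) = 16.3 dB.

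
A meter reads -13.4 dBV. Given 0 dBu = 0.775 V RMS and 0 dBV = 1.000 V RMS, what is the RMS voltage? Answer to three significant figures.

V = 1.000 V × 10^(-13.4/20).
= 1.000 × 0.2138 = 0.214 V.

0.214 V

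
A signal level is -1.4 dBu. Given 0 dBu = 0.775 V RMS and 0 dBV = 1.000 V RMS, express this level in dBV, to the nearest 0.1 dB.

The offset between the scales is 20·log₁₀(0.775/1.000) = −2.214 dB.
So dBV = -1.4 − 2.214 = -3.6 dBV.

-3.6 dBV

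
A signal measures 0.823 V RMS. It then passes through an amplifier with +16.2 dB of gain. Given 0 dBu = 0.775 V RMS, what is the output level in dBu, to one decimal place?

+16.7 dBu

Input level: 20·log₁₀(0.823/0.775) = 0.52 dBu.
Output: 0.52 + 16.2 = +16.7 dBu.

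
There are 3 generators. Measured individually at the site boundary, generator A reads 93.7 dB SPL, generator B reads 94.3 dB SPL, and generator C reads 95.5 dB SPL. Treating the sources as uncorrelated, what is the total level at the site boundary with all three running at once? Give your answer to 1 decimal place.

99.3 dB SPL

Incoherent sources sum as intensities:
L_total = 10·log₁₀(10^(93.7/10) + 10^(94.3/10) + 10^(95.5/10)) = 10·log₁₀(8584000000) = 99.3 dB SPL.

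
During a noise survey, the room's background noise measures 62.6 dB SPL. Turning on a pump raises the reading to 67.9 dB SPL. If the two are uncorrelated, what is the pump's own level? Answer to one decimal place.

66.4 dB SPL

Remove the background by subtracting linear intensities:
L_src = 10·log₁₀(10^(67.9/10) − 10^(62.6/10)) = 10·log₁₀(4346000) = 66.4 dB SPL.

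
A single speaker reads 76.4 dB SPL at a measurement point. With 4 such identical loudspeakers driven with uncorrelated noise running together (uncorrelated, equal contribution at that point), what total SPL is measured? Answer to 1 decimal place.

4 equal incoherent sources raise the level by 10·log₁₀(4) = 6.02 dB.
L_total = 76.4 + 6.02 = 82.4 dB SPL.

82.4 dB SPL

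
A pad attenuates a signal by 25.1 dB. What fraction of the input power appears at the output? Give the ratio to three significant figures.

0.00309

Power ratio = 10^(dB/10).
10^(-25.1/10) = 10^(-2.510) = 0.00309.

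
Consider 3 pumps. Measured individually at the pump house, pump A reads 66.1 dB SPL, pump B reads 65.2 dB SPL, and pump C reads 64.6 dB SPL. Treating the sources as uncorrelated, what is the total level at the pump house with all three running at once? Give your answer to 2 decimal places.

Incoherent sources sum as intensities:
L_total = 10·log₁₀(10^(66.1/10) + 10^(65.2/10) + 10^(64.6/10)) = 10·log₁₀(10270000) = 70.12 dB SPL.

70.12 dB SPL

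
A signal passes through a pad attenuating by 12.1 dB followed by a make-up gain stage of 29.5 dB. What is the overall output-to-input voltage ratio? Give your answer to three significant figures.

7.41

Net gain = (−12.1) + 29.5 = 17.4 dB.
Voltage ratio = 10^(17.4/20) = 7.41.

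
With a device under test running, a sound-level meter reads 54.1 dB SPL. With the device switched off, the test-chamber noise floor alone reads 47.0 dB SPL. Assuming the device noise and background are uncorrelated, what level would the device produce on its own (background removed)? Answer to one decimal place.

53.2 dB SPL

Subtract intensities: L_src = 10·log₁₀(10^(L_total/10) − 10^(L_bg/10)).
L_src = 10·log₁₀(10^(54.1/10) − 10^(47.0/10)) = 10·log₁₀(206900) = 53.2 dB SPL.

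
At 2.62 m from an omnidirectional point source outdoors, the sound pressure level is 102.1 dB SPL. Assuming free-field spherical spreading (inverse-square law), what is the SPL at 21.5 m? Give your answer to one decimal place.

83.8 dB SPL

Free-field point source: level drops by 20·log₁₀ of the distance ratio.
ΔL = −20·log₁₀(21.5/2.62) = -18.28 dB, so L₂ = 102.1 + (-18.28) = 83.8 dB SPL.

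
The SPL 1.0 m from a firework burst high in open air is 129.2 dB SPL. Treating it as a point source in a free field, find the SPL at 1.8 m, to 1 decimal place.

124.1 dB SPL

Inverse-square spreading gives ΔL = −20·log₁₀(d₂/d₁).
ΔL = −20·log₁₀(1.8/1.0) = -5.11 dB, so L₂ = 129.2 + (-5.11) = 124.1 dB SPL.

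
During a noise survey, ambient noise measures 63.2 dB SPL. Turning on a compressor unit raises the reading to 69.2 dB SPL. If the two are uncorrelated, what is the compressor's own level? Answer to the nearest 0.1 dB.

67.9 dB SPL

Remove the background by subtracting linear intensities:
L_src = 10·log₁₀(10^(69.2/10) − 10^(63.2/10)) = 10·log₁₀(6228000) = 67.9 dB SPL.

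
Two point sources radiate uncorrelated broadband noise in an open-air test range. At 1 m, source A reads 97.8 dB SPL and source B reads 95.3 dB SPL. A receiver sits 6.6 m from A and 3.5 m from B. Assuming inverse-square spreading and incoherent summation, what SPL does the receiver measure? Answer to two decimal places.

At the listener: L_A = 97.8 − 20·log₁₀(6.6) = 81.409 dB; L_B = 95.3 − 20·log₁₀(3.5) = 84.419 dB.
Combined: 10·log₁₀(10^(81.409/10)+10^(84.419/10)) = 86.18 dB SPL.

86.18 dB SPL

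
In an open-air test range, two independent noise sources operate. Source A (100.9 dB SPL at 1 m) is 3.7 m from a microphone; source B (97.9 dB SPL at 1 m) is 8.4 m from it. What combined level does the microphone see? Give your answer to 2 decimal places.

At the listener: L_A = 100.9 − 20·log₁₀(3.7) = 89.536 dB; L_B = 97.9 − 20·log₁₀(8.4) = 79.414 dB.
Combined: 10·log₁₀(10^(89.536/10)+10^(79.414/10)) = 89.94 dB SPL.

89.94 dB SPL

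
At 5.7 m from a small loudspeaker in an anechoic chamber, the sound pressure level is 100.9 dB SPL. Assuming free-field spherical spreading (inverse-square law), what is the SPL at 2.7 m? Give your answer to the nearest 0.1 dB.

107.4 dB SPL

Free-field point source: level drops by 20·log₁₀ of the distance ratio.
ΔL = −20·log₁₀(2.7/5.7) = 6.49 dB, so L₂ = 100.9 + (6.49) = 107.4 dB SPL.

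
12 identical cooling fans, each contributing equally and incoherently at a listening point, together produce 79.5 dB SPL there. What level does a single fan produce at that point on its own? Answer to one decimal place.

12 equal incoherent sources add 10·log₁₀(12) = 10.79 dB over one source.
L_one = 79.5 − 10.79 = 68.7 dB SPL.

68.7 dB SPL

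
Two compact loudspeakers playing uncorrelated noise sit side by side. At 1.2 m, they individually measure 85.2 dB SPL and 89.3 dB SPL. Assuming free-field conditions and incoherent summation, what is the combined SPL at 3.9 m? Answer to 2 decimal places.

80.49 dB SPL

Combined at 1.2 m: 10·log₁₀(10^(85.2/10)+10^(89.3/10)) = 90.727 dB SPL.
Then apply −20·log₁₀(3.9/1.2) = -10.238 dB → 80.49 dB SPL.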